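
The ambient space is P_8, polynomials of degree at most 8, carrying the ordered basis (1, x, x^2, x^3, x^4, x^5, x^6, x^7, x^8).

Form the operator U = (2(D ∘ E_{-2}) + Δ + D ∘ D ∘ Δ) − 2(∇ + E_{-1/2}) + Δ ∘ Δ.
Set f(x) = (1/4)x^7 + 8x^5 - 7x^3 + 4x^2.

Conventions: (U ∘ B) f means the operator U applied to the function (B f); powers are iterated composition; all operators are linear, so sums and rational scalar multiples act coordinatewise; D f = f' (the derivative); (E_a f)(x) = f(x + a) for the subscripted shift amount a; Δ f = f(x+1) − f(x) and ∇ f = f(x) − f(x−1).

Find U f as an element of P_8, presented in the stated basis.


g(x) = -(1/2)x^7 + (7/2)x^6 - (275/8)x^5 + (6215/16)x^4 - (18347/32)x^3 + (247525/64)x^2 - (233127/128)x + 429441/256

E_{-2} f = (1/4)x^7 - (7/2)x^6 + 29x^5 - 150x^4 + 453x^3 - 762x^2 + 652x - 216
D E_{-2} f = (7/4)x^6 - 21x^5 + 145x^4 - 600x^3 + 1359x^2 - 1524x + 652
(2(D ∘ E_{-2})) f = (7/2)x^6 - 42x^5 + 290x^4 - 1200x^3 + 2718x^2 - 3048x + 1304
Δ f = (7/4)x^6 + (21/4)x^5 + (195/4)x^4 + (355/4)x^3 + (257/4)x^2 + (115/4)x + 21/4
Δ f = (7/4)x^6 + (21/4)x^5 + (195/4)x^4 + (355/4)x^3 + (257/4)x^2 + (115/4)x + 21/4
D Δ f = (21/2)x^5 + (105/4)x^4 + 195x^3 + (1065/4)x^2 + (257/2)x + 115/4
D D Δ f = (105/2)x^4 + 105x^3 + 585x^2 + (1065/2)x + 257/2
(2(D ∘ E_{-2}) + Δ + D ∘ D ∘ Δ) f = (21/4)x^6 - (147/4)x^5 + (1565/4)x^4 - (4025/4)x^3 + (13469/4)x^2 - (9947/4)x + 5751/4
∇ f = (7/4)x^6 - (21/4)x^5 + (195/4)x^4 - (355/4)x^3 + (257/4)x^2 - (51/4)x - 11/4
E_{-1/2} f = (1/4)x^7 - (7/8)x^6 + (149/16)x^5 - (675/32)x^4 + (867/64)x^3 + (555/128)x^2 - (1721/256)x + 831/512
(∇ + E_{-1/2}) f = (1/4)x^7 + (7/8)x^6 + (65/16)x^5 + (885/32)x^4 - (4813/64)x^3 + (8779/128)x^2 - (4985/256)x - 577/512
(-2(∇ + E_{-1/2})) f = -(1/2)x^7 - (7/4)x^6 - (65/8)x^5 - (885/16)x^4 + (4813/32)x^3 - (8779/64)x^2 + (4985/128)x + 577/256
Δ f = (7/4)x^6 + (21/4)x^5 + (195/4)x^4 + (355/4)x^3 + (257/4)x^2 + (115/4)x + 21/4
Δ Δ f = (21/2)x^5 + (105/2)x^4 + (565/2)x^3 + (1275/2)x^2 + (1253/2)x + 475/2
((2(D ∘ E_{-2}) + Δ + D ∘ D ∘ Δ) − 2(∇ + E_{-1/2}) + Δ ∘ Δ) f = -(1/2)x^7 + (7/2)x^6 - (275/8)x^5 + (6215/16)x^4 - (18347/32)x^3 + (247525/64)x^2 - (233127/128)x + 429441/256


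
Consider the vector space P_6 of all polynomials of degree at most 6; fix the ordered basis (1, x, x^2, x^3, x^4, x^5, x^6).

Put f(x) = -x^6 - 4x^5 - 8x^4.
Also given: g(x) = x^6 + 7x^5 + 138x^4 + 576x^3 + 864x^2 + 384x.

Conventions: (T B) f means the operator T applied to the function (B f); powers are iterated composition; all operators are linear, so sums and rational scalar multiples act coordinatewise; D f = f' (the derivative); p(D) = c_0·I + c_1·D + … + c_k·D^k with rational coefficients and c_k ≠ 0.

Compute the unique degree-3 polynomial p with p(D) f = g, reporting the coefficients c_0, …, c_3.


p(D) = -I − (1/2)·D − 4·D^2 − 2·D^3, i.e. c_0 = -1, c_1 = -1/2, c_2 = -4, c_3 = -2

D^0 f = -x^6 - 4x^5 - 8x^4
D^1 f = -6x^5 - 20x^4 - 32x^3
D^2 f = -30x^4 - 80x^3 - 96x^2
D^3 f = -120x^3 - 240x^2 - 192x
matching coefficients of g against c_0 f + c_1 Df + … from the top degree down determines the c_i
solution: c_0 = -1, c_1 = -1/2, c_2 = -4, c_3 = -2


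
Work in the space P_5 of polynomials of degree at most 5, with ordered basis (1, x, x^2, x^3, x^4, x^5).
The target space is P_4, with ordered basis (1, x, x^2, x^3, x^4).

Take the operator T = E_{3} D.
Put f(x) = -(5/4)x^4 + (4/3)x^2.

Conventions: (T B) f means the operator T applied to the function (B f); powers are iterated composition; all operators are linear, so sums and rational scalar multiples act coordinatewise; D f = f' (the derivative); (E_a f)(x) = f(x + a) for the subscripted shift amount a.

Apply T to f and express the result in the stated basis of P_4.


D f = -5x^3 + (8/3)x
E_{3} D f = -5x^3 - 45x^2 - (397/3)x - 127

g(x) = -5x^3 - 45x^2 - (397/3)x - 127


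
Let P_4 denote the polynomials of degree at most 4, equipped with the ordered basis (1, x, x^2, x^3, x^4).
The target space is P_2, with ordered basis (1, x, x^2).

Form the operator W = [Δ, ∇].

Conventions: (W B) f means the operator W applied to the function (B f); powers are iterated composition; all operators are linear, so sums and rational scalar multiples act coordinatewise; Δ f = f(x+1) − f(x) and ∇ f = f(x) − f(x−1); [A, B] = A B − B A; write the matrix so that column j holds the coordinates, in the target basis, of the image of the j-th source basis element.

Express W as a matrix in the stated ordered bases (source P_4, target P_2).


the matrix is [[0, 0, 0, 0, 0]; [0, 0, 0, 0, 0]; [0, 0, 0, 0, 0]] (rows listed top to bottom)

image of 1: 0
image of x: 0
image of x^2: 0
image of x^3: 0
image of x^4: 0
each image's coordinates form column j of the matrix


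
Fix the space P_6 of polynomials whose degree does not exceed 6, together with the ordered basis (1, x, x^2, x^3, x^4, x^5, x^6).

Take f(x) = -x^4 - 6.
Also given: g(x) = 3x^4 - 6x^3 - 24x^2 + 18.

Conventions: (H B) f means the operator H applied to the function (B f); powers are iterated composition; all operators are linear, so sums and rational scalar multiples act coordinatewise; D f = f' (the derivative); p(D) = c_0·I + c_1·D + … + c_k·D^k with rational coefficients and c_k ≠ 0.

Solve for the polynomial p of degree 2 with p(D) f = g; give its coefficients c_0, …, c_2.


p(D) = -3·I + (3/2)·D + 2·D^2, i.e. c_0 = -3, c_1 = 3/2, c_2 = 2

D^0 f = -x^4 - 6
D^1 f = -4x^3
D^2 f = -12x^2
matching coefficients of g against c_0 f + c_1 Df + … from the top degree down determines the c_i
solution: c_0 = -3, c_1 = 3/2, c_2 = 2


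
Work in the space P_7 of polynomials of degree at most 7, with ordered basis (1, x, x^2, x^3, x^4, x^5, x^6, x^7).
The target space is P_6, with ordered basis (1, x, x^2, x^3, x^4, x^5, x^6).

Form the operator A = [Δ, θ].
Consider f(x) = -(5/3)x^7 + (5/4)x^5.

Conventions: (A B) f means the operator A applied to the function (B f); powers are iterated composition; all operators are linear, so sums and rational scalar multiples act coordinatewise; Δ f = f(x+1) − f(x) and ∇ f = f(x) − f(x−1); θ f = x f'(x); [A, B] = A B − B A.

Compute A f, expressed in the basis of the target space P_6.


the image equals g(x) = -(35/3)x^6 - 70x^5 - (675/4)x^4 - (625/3)x^3 - (275/2)x^2 - 45x - 65/12

θ f = -(35/3)x^7 + (25/4)x^5
Δ θ f = -(245/3)x^6 - 245x^5 - (4525/12)x^4 - (2075/6)x^3 - (365/2)x^2 - (605/12)x - 65/12
Δ f = -(35/3)x^6 - 35x^5 - (625/12)x^4 - (275/6)x^3 - (45/2)x^2 - (65/12)x - 5/12
θ Δ f = -70x^6 - 175x^5 - (625/3)x^4 - (275/2)x^3 - 45x^2 - (65/12)x
[Δ, θ] f = -(35/3)x^6 - 70x^5 - (675/4)x^4 - (625/3)x^3 - (275/2)x^2 - 45x - 65/12


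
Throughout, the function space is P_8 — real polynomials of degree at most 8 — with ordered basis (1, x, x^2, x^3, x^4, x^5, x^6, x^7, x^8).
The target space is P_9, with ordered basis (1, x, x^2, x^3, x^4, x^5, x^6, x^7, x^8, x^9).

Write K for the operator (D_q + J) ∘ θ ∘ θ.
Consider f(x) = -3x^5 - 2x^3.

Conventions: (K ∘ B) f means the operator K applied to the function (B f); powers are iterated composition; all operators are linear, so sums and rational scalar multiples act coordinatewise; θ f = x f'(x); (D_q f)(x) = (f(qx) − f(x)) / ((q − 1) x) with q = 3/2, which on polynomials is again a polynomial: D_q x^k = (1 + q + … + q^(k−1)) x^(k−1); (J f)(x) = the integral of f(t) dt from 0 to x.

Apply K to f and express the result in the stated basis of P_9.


θ f = -15x^5 - 6x^3
θ θ f = -75x^5 - 18x^3
D_q (θ ∘ θ) f = -(15825/16)x^4 - (171/2)x^2
J (θ ∘ θ) f = -(25/2)x^6 - (9/2)x^4
(D_q + J) (θ ∘ θ) f = -(25/2)x^6 - (15897/16)x^4 - (171/2)x^2

the result is g(x) = -(25/2)x^6 - (15897/16)x^4 - (171/2)x^2


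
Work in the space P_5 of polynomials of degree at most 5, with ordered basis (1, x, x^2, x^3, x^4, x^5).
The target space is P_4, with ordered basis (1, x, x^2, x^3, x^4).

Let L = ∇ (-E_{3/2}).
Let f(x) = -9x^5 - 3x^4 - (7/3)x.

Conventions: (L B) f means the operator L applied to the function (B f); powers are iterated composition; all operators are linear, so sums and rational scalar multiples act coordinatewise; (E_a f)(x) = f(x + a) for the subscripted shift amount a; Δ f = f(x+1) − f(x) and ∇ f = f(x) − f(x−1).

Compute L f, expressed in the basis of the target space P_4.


E_{3/2} f = -9x^5 - (141/2)x^4 - (441/2)x^3 - (1377/4)x^2 - (12991/48)x - 2785/32
(-E_{3/2}) f = 9x^5 + (141/2)x^4 + (441/2)x^3 + (1377/4)x^2 + (12991/48)x + 2785/32
∇ (-E_{3/2}) f = 45x^4 + 192x^3 + (657/2)x^2 + 264x + 4099/48

the image equals g(x) = 45x^4 + 192x^3 + (657/2)x^2 + 264x + 4099/48


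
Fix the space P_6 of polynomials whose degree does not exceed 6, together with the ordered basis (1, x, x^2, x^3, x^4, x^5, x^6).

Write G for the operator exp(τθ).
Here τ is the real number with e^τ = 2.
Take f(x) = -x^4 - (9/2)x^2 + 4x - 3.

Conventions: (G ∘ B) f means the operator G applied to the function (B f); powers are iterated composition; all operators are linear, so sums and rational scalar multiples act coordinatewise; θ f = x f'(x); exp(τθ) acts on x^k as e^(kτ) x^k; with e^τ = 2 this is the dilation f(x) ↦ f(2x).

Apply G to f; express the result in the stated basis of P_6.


g(x) = -16x^4 - 18x^2 + 8x - 3

exp(τθ) x^k = e^(kτ) x^k; with e^τ = 2 this sends x^k to 2^k x^k
x ↦ 2 x
x^2 ↦ 4 x^2
x^4 ↦ 16 x^4
applying this coordinatewise to f: exp(τθ) f = -16x^4 - 18x^2 + 8x - 3


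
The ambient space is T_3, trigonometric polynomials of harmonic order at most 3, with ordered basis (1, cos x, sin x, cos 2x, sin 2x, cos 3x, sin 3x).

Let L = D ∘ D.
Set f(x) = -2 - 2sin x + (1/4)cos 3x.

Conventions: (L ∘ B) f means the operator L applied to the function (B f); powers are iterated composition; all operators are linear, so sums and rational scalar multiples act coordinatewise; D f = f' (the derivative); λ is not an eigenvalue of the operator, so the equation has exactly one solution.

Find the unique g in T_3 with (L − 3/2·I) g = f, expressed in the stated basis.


the image equals g(x) = 4/3 + (4/5)sin x - (1/42)cos 3x

write g with unknown coordinates in the stated basis and equate coefficients in (L − 3/2·I) g = f
solving from the highest basis element down gives g = 4/3 + (4/5)sin x - (1/42)cos 3x
check: L g = -(4/5)sin x + (3/14)cos 3x
so L g − 3/2·g = -2 - 2sin x + (1/4)cos 3x = f ✓


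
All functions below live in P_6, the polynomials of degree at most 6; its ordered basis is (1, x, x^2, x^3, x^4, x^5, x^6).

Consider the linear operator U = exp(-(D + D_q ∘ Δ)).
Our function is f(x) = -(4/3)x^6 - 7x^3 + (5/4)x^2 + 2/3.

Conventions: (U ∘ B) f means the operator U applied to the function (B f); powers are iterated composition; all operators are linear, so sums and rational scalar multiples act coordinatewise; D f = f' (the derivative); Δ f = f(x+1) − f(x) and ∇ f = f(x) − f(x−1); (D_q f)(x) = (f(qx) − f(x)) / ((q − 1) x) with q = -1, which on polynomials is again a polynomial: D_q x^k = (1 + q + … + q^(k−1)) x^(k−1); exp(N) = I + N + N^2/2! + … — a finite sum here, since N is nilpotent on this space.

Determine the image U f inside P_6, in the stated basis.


the image equals g(x) = -(4/3)x^6 + 8x^5 - 12x^4 + (11/3)x^3 + (187/12)x^2 - (157/6)x + 163/180

order-1 term: 8x^5 + 8x^4 + (143/3)x^2 - (5/2)x + 53/2
order-2 term: -20x^4 - 16x^3 - 56x^2 - (143/3)x - 989/12
order-3 term: (80/3)x^3 + (128/3)x^2 + (112/3)x + 863/9
order-4 term: -20x^2 - (64/3)x - 152/3
order-5 term: 8x + 184/15
order-6 term: -4/3
the series for exp(-(D + D_q ∘ Δ)) f terminates at order 6
exp(-(D + D_q ∘ Δ)) f = -(4/3)x^6 + 8x^5 - 12x^4 + (11/3)x^3 + (187/12)x^2 - (157/6)x + 163/180


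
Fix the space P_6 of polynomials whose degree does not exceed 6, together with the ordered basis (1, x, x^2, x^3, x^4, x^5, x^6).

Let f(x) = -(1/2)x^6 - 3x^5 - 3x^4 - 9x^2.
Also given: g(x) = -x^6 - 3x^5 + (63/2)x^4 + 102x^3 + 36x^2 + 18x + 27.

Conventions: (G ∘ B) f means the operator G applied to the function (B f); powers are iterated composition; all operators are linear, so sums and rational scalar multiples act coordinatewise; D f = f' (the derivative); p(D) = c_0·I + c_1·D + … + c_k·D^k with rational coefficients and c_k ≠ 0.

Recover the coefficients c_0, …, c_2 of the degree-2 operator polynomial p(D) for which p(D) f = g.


c_0 = 2, c_1 = -1, c_2 = -3/2

D^0 f = -(1/2)x^6 - 3x^5 - 3x^4 - 9x^2
D^1 f = -3x^5 - 15x^4 - 12x^3 - 18x
D^2 f = -15x^4 - 60x^3 - 36x^2 - 18
matching coefficients of g against c_0 f + c_1 Df + … from the top degree down determines the c_i
solution: c_0 = 2, c_1 = -1, c_2 = -3/2


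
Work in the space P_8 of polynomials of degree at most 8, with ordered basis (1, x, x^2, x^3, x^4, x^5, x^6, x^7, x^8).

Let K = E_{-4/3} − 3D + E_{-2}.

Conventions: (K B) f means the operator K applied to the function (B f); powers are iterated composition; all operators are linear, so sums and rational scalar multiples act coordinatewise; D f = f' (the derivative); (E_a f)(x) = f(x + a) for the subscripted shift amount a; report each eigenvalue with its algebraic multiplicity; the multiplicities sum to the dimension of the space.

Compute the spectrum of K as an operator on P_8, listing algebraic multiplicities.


image of 1: 2
image of x: 2x - 19/3
image of x^2: 2x^2 - (38/3)x + 52/9
image of x^3: 2x^3 - 19x^2 + (52/3)x - 280/27
image of x^4: 2x^4 - (76/3)x^3 + (104/3)x^2 - (1120/27)x + 1552/81
image of x^5: 2x^5 - (95/3)x^4 + (520/9)x^3 - (2800/27)x^2 + (7760/81)x - 8800/243
image of x^6: 2x^6 - 38x^5 + (260/3)x^4 - (5600/27)x^3 + (7760/27)x^2 - (17600/81)x + 50752/729
image of x^7: 2x^7 - (133/3)x^6 + (364/3)x^5 - (9800/27)x^4 + (54320/81)x^3 - (61600/81)x^2 + (355264/729)x - 296320/2187
image of x^8: 2x^8 - (152/3)x^7 + (1456/9)x^6 - (15680/27)x^5 + (108640/81)x^4 - (492800/243)x^3 + (1421056/729)x^2 - (2370560/2187)x + 1745152/6561
the matrix is upper triangular; its diagonal is (2, 2, 2, 2, 2, 2, 2, 2, 2)
for a triangular matrix the eigenvalues are the diagonal entries, with algebraic multiplicity their repetition count

λ = 2 (multiplicity 9)


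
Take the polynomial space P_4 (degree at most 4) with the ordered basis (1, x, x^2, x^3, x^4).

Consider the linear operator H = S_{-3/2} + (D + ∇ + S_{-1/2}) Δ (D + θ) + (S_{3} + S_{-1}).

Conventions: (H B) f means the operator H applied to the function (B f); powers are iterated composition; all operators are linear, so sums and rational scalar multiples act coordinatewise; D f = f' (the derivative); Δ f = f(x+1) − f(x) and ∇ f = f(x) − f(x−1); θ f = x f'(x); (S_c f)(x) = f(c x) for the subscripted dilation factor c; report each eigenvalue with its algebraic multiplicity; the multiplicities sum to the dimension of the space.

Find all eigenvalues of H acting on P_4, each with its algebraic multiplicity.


image of 1: 3
image of x: (1/2)x + 1
image of x^2: (49/4)x^2 - 2x + 12
image of x^3: (181/8)x^3 + (9/4)x^2 + (57/2)x + 27
image of x^4: (1393/16)x^4 - 2x^3 + 105x^2 + 82x + 44
the matrix is upper triangular; its diagonal is (3, 1/2, 49/4, 181/8, 1393/16)
for a triangular matrix the eigenvalues are the diagonal entries, with algebraic multiplicity their repetition count

λ = 1/2 (multiplicity 1), λ = 3 (multiplicity 1), λ = 49/4 (multiplicity 1), λ = 181/8 (multiplicity 1), λ = 1393/16 (multiplicity 1)


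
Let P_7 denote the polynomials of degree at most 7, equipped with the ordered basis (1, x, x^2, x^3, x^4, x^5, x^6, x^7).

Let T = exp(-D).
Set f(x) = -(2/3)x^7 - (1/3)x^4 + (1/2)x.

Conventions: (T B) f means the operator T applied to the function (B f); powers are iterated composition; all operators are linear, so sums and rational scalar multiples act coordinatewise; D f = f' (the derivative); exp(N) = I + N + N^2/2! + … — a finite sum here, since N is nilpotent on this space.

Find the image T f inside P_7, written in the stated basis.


order-1 term: (14/3)x^6 + (4/3)x^3 - 1/2
order-2 term: -14x^5 - 2x^2
order-3 term: (70/3)x^4 + (4/3)x
order-4 term: -(70/3)x^3 - 1/3
order-5 term: 14x^2
order-6 term: -(14/3)x
order-7 term: 2/3
the series for exp(-D) f terminates at order 7
exp(-D) f = -(2/3)x^7 + (14/3)x^6 - 14x^5 + 23x^4 - 22x^3 + 12x^2 - (17/6)x - 1/6

g(x) = -(2/3)x^7 + (14/3)x^6 - 14x^5 + 23x^4 - 22x^3 + 12x^2 - (17/6)x - 1/6


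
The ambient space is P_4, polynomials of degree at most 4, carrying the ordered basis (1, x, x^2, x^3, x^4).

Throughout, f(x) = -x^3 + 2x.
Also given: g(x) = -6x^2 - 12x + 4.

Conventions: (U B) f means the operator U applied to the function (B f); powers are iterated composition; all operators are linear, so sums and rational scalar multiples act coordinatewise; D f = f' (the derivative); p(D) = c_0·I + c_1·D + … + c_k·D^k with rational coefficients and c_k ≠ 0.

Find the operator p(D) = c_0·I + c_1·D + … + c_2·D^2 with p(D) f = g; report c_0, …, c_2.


c_0 = 0, c_1 = 2, c_2 = 2

D^0 f = -x^3 + 2x
D^1 f = -3x^2 + 2
D^2 f = -6x
matching coefficients of g against c_0 f + c_1 Df + … from the top degree down determines the c_i
solution: c_0 = 0, c_1 = 2, c_2 = 2


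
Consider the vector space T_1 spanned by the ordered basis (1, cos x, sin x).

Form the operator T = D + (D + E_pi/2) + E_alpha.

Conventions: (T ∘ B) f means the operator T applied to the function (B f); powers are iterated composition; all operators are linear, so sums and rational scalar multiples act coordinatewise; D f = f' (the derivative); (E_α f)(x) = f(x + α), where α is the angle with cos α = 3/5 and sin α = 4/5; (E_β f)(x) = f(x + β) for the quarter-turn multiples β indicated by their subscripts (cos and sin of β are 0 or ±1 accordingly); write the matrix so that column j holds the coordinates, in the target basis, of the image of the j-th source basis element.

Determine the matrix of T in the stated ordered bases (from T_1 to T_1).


image of 1: 2
image of cos x: (3/5)cos x - (19/5)sin x
image of sin x: (19/5)cos x + (3/5)sin x
each image's coordinates form column j of the matrix

the matrix is [[2, 0, 0]; [0, 3/5, 19/5]; [0, -19/5, 3/5]] (rows listed top to bottom)


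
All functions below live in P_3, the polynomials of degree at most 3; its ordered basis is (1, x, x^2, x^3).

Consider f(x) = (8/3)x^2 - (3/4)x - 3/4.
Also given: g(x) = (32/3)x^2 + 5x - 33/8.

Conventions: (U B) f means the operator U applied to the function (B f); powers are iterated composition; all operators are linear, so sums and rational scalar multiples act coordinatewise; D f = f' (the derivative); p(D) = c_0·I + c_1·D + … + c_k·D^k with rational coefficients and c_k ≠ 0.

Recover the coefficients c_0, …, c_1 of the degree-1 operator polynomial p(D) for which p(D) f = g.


D^0 f = (8/3)x^2 - (3/4)x - 3/4
D^1 f = (16/3)x - 3/4
matching coefficients of g against c_0 f + c_1 Df + … from the top degree down determines the c_i
solution: c_0 = 4, c_1 = 3/2

p(D) = 4·I + (3/2)·D, i.e. c_0 = 4, c_1 = 3/2


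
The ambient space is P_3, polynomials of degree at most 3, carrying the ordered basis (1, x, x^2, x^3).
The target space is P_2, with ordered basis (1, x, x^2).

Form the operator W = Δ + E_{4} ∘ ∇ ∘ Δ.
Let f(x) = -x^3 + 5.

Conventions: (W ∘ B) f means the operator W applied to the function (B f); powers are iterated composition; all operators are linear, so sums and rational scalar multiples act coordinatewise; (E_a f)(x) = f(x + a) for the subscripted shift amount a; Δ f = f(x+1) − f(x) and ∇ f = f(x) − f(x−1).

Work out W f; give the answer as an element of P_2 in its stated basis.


Δ f = -3x^2 - 3x - 1
Δ f = -3x^2 - 3x - 1
∇ Δ f = -6x
E_{4} ∇ Δ f = -6x - 24
(Δ + E_{4} ∘ ∇ ∘ Δ) f = -3x^2 - 9x - 25

the result is g(x) = -3x^2 - 9x - 25


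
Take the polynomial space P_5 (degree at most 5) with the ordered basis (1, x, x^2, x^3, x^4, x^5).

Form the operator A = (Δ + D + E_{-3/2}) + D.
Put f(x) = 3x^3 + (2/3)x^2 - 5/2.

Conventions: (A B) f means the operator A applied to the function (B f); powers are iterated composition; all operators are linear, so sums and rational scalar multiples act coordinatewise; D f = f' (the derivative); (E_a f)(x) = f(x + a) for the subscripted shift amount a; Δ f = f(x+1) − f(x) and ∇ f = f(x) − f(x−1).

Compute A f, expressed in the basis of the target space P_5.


Δ f = 9x^2 + (31/3)x + 11/3
D f = 9x^2 + (4/3)x
E_{-3/2} f = 3x^3 - (77/6)x^2 + (73/4)x - 89/8
(Δ + D + E_{-3/2}) f = 3x^3 + (31/6)x^2 + (359/12)x - 179/24
D f = 9x^2 + (4/3)x
((Δ + D + E_{-3/2}) + D) f = 3x^3 + (85/6)x^2 + (125/4)x - 179/24

g(x) = 3x^3 + (85/6)x^2 + (125/4)x - 179/24


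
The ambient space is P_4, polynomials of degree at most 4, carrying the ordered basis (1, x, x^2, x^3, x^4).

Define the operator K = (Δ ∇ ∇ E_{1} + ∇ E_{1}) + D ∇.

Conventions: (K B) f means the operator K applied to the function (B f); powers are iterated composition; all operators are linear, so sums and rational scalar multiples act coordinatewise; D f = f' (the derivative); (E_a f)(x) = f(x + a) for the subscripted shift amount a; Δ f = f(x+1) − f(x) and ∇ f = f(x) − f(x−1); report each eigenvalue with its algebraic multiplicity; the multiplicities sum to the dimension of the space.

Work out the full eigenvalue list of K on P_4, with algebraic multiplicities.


image of 1: 0
image of x: 1
image of x^2: 2x + 3
image of x^3: 3x^2 + 9x + 4
image of x^4: 4x^3 + 18x^2 + 16x + 17
the matrix is upper triangular; its diagonal is (0, 0, 0, 0, 0)
for a triangular matrix the eigenvalues are the diagonal entries, with algebraic multiplicity their repetition count

λ = 0 (multiplicity 5)


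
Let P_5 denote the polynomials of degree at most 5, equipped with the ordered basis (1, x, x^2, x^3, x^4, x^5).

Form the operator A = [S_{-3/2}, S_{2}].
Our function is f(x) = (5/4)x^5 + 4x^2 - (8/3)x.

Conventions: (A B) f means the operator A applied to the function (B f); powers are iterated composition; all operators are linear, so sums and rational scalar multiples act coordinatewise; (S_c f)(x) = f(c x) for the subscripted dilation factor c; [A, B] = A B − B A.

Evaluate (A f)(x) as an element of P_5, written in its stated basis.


the result is g(x) = 0

S_{2} f = 40x^5 + 16x^2 - (16/3)x
S_{-3/2} S_{2} f = -(1215/4)x^5 + 36x^2 + 8x
S_{-3/2} f = -(1215/128)x^5 + 9x^2 + 4x
S_{2} S_{-3/2} f = -(1215/4)x^5 + 36x^2 + 8x
[S_{-3/2}, S_{2}] f = 0


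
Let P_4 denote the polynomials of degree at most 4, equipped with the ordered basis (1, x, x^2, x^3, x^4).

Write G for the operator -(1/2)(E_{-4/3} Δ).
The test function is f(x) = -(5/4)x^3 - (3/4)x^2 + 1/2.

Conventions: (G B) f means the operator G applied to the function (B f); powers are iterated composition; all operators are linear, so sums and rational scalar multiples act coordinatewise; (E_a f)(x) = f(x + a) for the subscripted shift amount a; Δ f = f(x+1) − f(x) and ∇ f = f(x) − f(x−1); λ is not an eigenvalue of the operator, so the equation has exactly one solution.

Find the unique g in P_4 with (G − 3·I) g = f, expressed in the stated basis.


the result is g(x) = (5/12)x^3 + (1/24)x^2 + (1/3)x - 161/432

write g with unknown coordinates in the stated basis and equate coefficients in (G − 3·I) g = f
solving from the highest basis element down gives g = (5/12)x^3 + (1/24)x^2 + (1/3)x - 161/432
check: G g = -(5/8)x^2 + x - 89/144
so G g − 3·g = -(5/4)x^3 - (3/4)x^2 + 1/2 = f ✓


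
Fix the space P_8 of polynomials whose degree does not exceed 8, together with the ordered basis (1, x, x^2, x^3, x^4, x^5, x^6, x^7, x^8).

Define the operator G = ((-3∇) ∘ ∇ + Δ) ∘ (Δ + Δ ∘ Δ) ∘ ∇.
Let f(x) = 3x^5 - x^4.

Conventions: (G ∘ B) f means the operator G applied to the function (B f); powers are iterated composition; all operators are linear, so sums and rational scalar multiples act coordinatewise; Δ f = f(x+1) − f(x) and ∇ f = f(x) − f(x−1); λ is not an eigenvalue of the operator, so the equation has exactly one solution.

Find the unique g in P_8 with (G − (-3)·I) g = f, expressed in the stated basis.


the result is g(x) = x^5 - (1/3)x^4 - 20x^2 + (188/3)x - 54

write g with unknown coordinates in the stated basis and equate coefficients in (G − (-3)·I) g = f
solving from the highest basis element down gives g = x^5 - (1/3)x^4 - 20x^2 + (188/3)x - 54
check: G g = 60x^2 - 188x + 162
so G g − (-3)·g = 3x^5 - x^4 = f ✓


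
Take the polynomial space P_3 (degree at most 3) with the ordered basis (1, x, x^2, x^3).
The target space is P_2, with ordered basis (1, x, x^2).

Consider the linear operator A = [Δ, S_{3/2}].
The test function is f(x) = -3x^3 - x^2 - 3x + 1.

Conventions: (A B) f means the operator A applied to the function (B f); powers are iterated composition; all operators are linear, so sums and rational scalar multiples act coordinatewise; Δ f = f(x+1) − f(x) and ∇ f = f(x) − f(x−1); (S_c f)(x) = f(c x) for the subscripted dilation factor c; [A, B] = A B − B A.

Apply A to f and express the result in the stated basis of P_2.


the result is g(x) = -(81/8)x^2 - (147/8)x - 79/8

S_{3/2} f = -(81/8)x^3 - (9/4)x^2 - (9/2)x + 1
Δ S_{3/2} f = -(243/8)x^2 - (279/8)x - 135/8
Δ f = -9x^2 - 11x - 7
S_{3/2} Δ f = -(81/4)x^2 - (33/2)x - 7
[Δ, S_{3/2}] f = -(81/8)x^2 - (147/8)x - 79/8


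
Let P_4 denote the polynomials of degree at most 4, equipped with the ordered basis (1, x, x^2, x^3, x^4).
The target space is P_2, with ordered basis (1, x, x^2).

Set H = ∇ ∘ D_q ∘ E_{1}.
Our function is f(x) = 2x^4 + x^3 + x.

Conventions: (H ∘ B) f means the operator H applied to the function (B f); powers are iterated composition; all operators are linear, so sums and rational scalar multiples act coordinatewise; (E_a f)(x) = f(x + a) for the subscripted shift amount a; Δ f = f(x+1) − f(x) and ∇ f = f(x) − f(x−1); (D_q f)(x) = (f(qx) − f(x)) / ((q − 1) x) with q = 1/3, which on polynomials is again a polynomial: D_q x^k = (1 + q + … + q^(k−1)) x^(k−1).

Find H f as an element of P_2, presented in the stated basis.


E_{1} f = 2x^4 + 9x^3 + 15x^2 + 12x + 4
D_q E_{1} f = (80/27)x^3 + 13x^2 + 20x + 12
∇ D_q E_{1} f = (80/9)x^2 + (154/9)x + 269/27

the image equals g(x) = (80/9)x^2 + (154/9)x + 269/27


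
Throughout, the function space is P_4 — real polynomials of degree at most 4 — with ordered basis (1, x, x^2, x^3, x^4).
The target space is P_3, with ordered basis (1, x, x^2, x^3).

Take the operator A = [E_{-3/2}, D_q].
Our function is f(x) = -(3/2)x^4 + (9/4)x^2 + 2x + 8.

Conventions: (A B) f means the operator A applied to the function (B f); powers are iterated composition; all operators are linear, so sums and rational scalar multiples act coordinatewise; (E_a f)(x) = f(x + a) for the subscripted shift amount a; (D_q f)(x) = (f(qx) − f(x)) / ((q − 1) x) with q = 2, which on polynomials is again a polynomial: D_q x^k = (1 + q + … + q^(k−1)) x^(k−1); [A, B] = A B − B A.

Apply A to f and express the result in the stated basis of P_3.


the image equals g(x) = (153/4)x^2 - (729/8)x + 837/16

D_q f = -(45/2)x^3 + (27/4)x + 2
E_{-3/2} D_q f = -(45/2)x^3 + (405/4)x^2 - (1161/8)x + 1085/16
E_{-3/2} f = -(3/2)x^4 + 9x^3 - 18x^2 + (31/2)x + 79/32
D_q E_{-3/2} f = -(45/2)x^3 + 63x^2 - 54x + 31/2
[E_{-3/2}, D_q] f = (153/4)x^2 - (729/8)x + 837/16


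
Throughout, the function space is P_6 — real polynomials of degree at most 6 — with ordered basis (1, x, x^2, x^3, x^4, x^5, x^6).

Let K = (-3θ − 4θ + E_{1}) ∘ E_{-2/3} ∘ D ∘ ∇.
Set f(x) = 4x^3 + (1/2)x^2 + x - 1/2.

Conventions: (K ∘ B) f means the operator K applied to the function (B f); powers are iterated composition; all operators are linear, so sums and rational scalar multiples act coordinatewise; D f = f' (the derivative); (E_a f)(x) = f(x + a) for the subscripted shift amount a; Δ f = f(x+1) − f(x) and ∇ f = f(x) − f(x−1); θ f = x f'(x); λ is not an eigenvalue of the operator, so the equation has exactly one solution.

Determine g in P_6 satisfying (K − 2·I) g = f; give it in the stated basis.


g(x) = -2x^3 - (1/4)x^2 + (71/2)x + 1

write g with unknown coordinates in the stated basis and equate coefficients in (K − 2·I) g = f
solving from the highest basis element down gives g = -2x^3 - (1/4)x^2 + (71/2)x + 1
check: K g = 72x + 3/2
so K g − 2·g = 4x^3 + (1/2)x^2 + x - 1/2 = f ✓


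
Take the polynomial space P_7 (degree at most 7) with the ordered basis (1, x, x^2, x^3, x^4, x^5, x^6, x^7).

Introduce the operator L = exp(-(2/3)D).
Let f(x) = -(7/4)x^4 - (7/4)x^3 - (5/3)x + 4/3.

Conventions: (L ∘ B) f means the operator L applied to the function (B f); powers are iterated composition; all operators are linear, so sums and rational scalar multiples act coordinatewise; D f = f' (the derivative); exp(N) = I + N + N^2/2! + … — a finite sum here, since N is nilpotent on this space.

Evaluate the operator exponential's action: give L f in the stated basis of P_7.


the image equals g(x) = -(7/4)x^4 + (35/12)x^3 - (7/6)x^2 - (52/27)x + 212/81

order-1 term: (14/3)x^3 + (7/2)x^2 + 10/9
order-2 term: -(14/3)x^2 - (7/3)x
order-3 term: (56/27)x + 14/27
order-4 term: -28/81
the series for exp(-(2/3)D) f terminates at order 4
exp(-(2/3)D) f = -(7/4)x^4 + (35/12)x^3 - (7/6)x^2 - (52/27)x + 212/81


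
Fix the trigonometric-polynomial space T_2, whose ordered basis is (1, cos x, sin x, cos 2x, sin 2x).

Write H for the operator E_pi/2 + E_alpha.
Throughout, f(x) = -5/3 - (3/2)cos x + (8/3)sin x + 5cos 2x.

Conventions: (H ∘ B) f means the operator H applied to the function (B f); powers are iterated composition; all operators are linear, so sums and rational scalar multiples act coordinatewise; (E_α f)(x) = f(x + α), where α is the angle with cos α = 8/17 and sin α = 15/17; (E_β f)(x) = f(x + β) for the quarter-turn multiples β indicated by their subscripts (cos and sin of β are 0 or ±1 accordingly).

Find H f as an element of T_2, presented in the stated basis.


E_pi/2 f = -5/3 + (8/3)cos x + (3/2)sin x - 5cos 2x
E_alpha f = -5/3 + (28/17)cos x + (263/102)sin x - (805/289)cos 2x - (1200/289)sin 2x
(E_pi/2 + E_alpha) f = -10/3 + (220/51)cos x + (208/51)sin x - (2250/289)cos 2x - (1200/289)sin 2x

g(x) = -10/3 + (220/51)cos x + (208/51)sin x - (2250/289)cos 2x - (1200/289)sin 2x


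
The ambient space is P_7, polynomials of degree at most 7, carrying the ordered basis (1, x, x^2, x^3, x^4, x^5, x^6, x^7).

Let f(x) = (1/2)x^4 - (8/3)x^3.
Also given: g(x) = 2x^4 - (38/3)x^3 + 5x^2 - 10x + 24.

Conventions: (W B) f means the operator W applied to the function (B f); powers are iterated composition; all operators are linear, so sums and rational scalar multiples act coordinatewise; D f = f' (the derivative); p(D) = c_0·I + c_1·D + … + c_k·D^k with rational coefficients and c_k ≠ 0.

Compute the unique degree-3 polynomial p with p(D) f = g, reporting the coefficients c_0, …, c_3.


D^0 f = (1/2)x^4 - (8/3)x^3
D^1 f = 2x^3 - 8x^2
D^2 f = 6x^2 - 16x
D^3 f = 12x - 16
matching coefficients of g against c_0 f + c_1 Df + … from the top degree down determines the c_i
solution: c_0 = 4, c_1 = -1, c_2 = -1/2, c_3 = -3/2

p(D) = 4·I − D − (1/2)·D^2 − (3/2)·D^3, i.e. c_0 = 4, c_1 = -1, c_2 = -1/2, c_3 = -3/2


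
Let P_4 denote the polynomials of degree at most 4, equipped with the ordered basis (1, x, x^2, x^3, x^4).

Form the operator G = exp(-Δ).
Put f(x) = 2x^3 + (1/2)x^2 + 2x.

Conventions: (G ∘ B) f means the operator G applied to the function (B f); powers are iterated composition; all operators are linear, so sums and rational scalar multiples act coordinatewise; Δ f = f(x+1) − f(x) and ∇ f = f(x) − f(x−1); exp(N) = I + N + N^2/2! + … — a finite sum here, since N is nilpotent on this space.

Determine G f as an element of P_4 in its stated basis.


the result is g(x) = 2x^3 - (11/2)x^2 + x

order-1 term: -6x^2 - 7x - 9/2
order-2 term: 6x + 13/2
order-3 term: -2
the series for exp(-Δ) f terminates at order 3
exp(-Δ) f = 2x^3 - (11/2)x^2 + x


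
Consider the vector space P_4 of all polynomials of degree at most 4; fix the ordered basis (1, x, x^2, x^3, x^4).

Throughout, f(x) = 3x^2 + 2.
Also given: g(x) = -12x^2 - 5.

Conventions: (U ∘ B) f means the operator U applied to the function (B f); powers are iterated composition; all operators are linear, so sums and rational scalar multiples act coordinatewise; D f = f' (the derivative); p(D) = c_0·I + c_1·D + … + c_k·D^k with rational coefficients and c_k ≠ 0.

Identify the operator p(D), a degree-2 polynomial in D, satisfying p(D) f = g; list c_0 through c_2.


D^0 f = 3x^2 + 2
D^1 f = 6x
D^2 f = 6
matching coefficients of g against c_0 f + c_1 Df + … from the top degree down determines the c_i
solution: c_0 = -4, c_1 = 0, c_2 = 1/2

p(D) = -4·I + (1/2)·D^2, i.e. c_0 = -4, c_1 = 0, c_2 = 1/2


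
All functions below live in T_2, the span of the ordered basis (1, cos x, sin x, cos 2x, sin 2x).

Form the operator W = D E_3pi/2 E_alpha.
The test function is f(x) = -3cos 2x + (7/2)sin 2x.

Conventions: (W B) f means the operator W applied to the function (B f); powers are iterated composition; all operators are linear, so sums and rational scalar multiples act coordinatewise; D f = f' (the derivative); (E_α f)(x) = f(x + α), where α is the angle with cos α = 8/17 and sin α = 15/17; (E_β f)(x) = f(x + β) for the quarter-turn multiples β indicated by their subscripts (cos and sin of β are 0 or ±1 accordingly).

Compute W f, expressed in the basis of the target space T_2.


E_alpha f = (1323/289)cos 2x + (313/578)sin 2x
E_3pi/2 E_alpha f = -(1323/289)cos 2x - (313/578)sin 2x
D E_3pi/2 E_alpha f = -(313/289)cos 2x + (2646/289)sin 2x

the image equals g(x) = -(313/289)cos 2x + (2646/289)sin 2x


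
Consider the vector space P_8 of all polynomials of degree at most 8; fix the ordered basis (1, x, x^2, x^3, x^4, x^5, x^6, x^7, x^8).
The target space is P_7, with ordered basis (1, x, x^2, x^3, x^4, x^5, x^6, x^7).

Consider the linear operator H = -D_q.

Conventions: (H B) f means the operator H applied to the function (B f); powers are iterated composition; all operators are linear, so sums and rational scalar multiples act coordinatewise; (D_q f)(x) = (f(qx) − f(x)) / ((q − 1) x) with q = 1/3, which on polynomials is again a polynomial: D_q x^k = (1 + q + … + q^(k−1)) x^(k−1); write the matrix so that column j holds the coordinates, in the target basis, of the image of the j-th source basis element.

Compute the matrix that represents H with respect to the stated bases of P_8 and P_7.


the matrix is [[0, -1, 0, 0, 0, 0, 0, 0, 0]; [0, 0, -4/3, 0, 0, 0, 0, 0, 0]; [0, 0, 0, -13/9, 0, 0, 0, 0, 0]; [0, 0, 0, 0, -40/27, 0, 0, 0, 0]; [0, 0, 0, 0, 0, -121/81, 0, 0, 0]; [0, 0, 0, 0, 0, 0, -364/243, 0, 0]; [0, 0, 0, 0, 0, 0, 0, -1093/729, 0]; [0, 0, 0, 0, 0, 0, 0, 0, -3280/2187]] (rows listed top to bottom)

image of 1: 0
image of x: -1
image of x^2: -(4/3)x
image of x^3: -(13/9)x^2
image of x^4: -(40/27)x^3
image of x^5: -(121/81)x^4
image of x^6: -(364/243)x^5
image of x^7: -(1093/729)x^6
image of x^8: -(3280/2187)x^7
each image's coordinates form column j of the matrix


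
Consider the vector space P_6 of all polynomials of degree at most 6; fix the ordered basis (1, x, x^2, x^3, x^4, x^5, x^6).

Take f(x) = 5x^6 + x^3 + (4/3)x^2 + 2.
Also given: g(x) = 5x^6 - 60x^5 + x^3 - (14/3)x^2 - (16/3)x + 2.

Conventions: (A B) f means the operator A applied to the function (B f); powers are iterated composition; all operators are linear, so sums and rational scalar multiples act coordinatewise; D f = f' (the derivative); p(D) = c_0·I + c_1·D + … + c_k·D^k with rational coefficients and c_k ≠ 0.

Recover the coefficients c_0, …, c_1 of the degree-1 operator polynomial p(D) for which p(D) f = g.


D^0 f = 5x^6 + x^3 + (4/3)x^2 + 2
D^1 f = 30x^5 + 3x^2 + (8/3)x
matching coefficients of g against c_0 f + c_1 Df + … from the top degree down determines the c_i
solution: c_0 = 1, c_1 = -2

c_0 = 1, c_1 = -2


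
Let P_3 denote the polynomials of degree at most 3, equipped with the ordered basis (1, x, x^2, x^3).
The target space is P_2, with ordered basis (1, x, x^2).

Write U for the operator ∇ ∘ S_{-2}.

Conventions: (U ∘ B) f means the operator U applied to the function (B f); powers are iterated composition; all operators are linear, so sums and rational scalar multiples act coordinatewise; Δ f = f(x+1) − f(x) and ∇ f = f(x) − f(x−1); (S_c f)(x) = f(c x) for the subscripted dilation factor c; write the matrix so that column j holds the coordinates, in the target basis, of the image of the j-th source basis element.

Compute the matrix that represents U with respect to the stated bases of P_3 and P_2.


image of 1: 0
image of x: -2
image of x^2: 8x - 4
image of x^3: -24x^2 + 24x - 8
each image's coordinates form column j of the matrix

the matrix is [[0, -2, -4, -8]; [0, 0, 8, 24]; [0, 0, 0, -24]] (rows listed top to bottom)


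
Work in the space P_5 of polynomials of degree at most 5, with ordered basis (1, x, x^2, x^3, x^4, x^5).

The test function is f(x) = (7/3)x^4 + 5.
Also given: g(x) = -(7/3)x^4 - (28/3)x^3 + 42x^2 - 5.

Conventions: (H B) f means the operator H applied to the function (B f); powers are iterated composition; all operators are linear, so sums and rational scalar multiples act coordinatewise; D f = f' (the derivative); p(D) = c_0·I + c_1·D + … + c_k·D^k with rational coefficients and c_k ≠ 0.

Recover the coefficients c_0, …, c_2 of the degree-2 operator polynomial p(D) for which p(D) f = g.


D^0 f = (7/3)x^4 + 5
D^1 f = (28/3)x^3
D^2 f = 28x^2
matching coefficients of g against c_0 f + c_1 Df + … from the top degree down determines the c_i
solution: c_0 = -1, c_1 = -1, c_2 = 3/2

c_0 = -1, c_1 = -1, c_2 = 3/2


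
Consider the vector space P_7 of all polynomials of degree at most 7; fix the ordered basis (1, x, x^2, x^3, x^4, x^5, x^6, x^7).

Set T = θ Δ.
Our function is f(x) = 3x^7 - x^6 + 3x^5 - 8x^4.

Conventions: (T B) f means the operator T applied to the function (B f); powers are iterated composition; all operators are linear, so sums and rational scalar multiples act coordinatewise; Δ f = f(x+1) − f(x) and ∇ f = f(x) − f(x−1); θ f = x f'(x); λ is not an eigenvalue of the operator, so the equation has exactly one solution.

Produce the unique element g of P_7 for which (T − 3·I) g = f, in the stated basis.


the image equals g(x) = -x^7 - (41/3)x^6 - (518/3)x^5 - (13216/9)x^4 - (71179/9)x^3 - (206938/9)x^2 - (229616/9)x

write g with unknown coordinates in the stated basis and equate coefficients in (T − 3·I) g = f
solving from the highest basis element down gives g = -x^7 - (41/3)x^6 - (518/3)x^5 - (13216/9)x^4 - (71179/9)x^3 - (206938/9)x^2 - (229616/9)x
check: T g = -42x^6 - 515x^5 - (13240/3)x^4 - (71179/3)x^3 - (206938/3)x^2 - (229616/3)x
so T g − 3·g = 3x^7 - x^6 + 3x^5 - 8x^4 = f ✓


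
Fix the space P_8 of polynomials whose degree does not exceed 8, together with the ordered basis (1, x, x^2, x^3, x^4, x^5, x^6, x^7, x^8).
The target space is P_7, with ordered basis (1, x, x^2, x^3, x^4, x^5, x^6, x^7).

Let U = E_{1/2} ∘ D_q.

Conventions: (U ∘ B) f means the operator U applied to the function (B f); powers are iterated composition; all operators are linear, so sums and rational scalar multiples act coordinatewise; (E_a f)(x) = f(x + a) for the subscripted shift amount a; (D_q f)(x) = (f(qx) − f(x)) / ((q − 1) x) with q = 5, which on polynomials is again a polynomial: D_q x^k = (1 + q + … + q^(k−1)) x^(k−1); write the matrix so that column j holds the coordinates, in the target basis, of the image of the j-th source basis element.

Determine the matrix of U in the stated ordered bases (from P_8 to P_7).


image of 1: 0
image of x: 1
image of x^2: 6x + 3
image of x^3: 31x^2 + 31x + 31/4
image of x^4: 156x^3 + 234x^2 + 117x + 39/2
image of x^5: 781x^4 + 1562x^3 + (2343/2)x^2 + (781/2)x + 781/16
image of x^6: 3906x^5 + 9765x^4 + 9765x^3 + (9765/2)x^2 + (9765/8)x + 1953/16
image of x^7: 19531x^6 + 58593x^5 + (292965/4)x^4 + (97655/2)x^3 + (292965/16)x^2 + (58593/16)x + 19531/64
image of x^8: 97656x^7 + 341796x^6 + 512694x^5 + 427245x^4 + (427245/2)x^3 + (256347/4)x^2 + (85449/8)x + 12207/16
each image's coordinates form column j of the matrix

the matrix is [[0, 1, 3, 31/4, 39/2, 781/16, 1953/16, 19531/64, 12207/16]; [0, 0, 6, 31, 117, 781/2, 9765/8, 58593/16, 85449/8]; [0, 0, 0, 31, 234, 2343/2, 9765/2, 292965/16, 256347/4]; [0, 0, 0, 0, 156, 1562, 9765, 97655/2, 427245/2]; [0, 0, 0, 0, 0, 781, 9765, 292965/4, 427245]; [0, 0, 0, 0, 0, 0, 3906, 58593, 512694]; [0, 0, 0, 0, 0, 0, 0, 19531, 341796]; [0, 0, 0, 0, 0, 0, 0, 0, 97656]] (rows listed top to bottom)
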